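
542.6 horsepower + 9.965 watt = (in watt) 4.046e+05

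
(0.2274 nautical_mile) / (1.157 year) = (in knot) 2.244e-05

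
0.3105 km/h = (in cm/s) 8.625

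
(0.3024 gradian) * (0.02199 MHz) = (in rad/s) 104.5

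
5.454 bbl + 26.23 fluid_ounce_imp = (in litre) 867.9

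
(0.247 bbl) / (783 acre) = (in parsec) 4.016e-25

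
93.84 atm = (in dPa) 9.508e+07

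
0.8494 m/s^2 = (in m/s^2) 0.8494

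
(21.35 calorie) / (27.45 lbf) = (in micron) 7.316e+05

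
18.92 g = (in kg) 0.01892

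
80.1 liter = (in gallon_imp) 17.62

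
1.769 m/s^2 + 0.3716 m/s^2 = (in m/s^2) 2.141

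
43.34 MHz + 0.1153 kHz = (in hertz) 4.334e+07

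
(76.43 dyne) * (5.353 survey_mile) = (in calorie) 1.574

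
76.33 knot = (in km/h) 141.4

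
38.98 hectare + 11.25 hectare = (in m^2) 5.023e+05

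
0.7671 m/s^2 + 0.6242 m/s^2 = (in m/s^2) 1.391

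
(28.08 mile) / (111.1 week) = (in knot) 0.001307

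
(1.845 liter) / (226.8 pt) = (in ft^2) 0.2482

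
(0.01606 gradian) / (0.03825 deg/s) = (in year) 1.198e-08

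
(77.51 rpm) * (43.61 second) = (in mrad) 3.54e+05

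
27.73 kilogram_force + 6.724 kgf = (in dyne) 3.379e+07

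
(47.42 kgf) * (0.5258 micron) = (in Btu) 2.318e-07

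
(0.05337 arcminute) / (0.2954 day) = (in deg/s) 3.485e-08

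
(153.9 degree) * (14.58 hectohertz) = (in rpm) 3.74e+04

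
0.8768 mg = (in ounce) 3.093e-05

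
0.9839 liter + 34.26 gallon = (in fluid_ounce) 4419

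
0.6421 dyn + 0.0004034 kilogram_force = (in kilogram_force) 0.0004041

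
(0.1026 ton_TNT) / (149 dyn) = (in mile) 1.79e+08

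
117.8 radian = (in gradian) 7499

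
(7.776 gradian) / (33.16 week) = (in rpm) 5.816e-08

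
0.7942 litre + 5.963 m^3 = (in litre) 5964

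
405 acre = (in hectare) 163.9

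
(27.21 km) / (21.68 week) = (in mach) 6.095e-06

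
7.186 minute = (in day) 0.00499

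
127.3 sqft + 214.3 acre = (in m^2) 8.673e+05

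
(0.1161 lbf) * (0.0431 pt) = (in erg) 78.52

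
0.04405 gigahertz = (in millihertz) 4.405e+10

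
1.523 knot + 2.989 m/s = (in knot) 7.333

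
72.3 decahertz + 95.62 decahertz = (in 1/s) 1679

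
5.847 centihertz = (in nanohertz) 5.847e+07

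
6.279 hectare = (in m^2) 6.279e+04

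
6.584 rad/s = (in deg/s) 377.2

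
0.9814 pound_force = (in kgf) 0.4452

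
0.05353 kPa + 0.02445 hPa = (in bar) 0.0005598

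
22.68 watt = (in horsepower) 0.03041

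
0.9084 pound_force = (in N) 4.041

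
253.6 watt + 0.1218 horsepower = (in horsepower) 0.4619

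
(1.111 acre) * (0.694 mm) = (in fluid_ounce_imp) 1.098e+05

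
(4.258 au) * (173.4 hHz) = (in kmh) 3.976e+16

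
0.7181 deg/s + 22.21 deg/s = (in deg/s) 22.93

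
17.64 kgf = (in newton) 173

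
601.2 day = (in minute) 8.657e+05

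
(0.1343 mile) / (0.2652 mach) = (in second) 2.394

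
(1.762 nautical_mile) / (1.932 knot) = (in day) 0.038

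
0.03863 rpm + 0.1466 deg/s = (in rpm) 0.06306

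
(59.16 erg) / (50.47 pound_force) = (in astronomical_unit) 1.762e-19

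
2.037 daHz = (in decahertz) 2.037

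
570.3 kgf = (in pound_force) 1257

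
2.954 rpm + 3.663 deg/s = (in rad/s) 0.3733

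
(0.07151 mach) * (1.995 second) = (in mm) 4.858e+04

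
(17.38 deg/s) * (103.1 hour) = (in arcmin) 3.87e+08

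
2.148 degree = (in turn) 0.005967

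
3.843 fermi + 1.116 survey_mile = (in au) 1.201e-08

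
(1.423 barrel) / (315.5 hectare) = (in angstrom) 717.1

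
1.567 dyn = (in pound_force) 3.523e-06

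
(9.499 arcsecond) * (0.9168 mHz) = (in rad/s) 4.222e-08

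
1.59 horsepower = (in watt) 1186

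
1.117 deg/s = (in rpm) 0.1862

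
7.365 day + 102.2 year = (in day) 3.731e+04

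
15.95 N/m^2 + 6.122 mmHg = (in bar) 0.008321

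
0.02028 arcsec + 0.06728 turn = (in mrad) 422.7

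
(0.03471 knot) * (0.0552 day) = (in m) 85.16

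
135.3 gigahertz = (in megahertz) 1.353e+05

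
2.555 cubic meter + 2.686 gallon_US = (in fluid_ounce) 8.674e+04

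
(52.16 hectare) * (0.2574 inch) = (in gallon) 9.009e+05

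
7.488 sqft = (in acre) 0.0001719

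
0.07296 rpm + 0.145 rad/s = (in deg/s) 8.746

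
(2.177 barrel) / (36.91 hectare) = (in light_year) 9.912e-23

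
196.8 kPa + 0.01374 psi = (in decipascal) 1.969e+06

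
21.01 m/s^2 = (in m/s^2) 21.01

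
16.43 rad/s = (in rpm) 156.9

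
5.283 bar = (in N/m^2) 5.283e+05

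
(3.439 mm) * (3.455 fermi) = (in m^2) 1.188e-17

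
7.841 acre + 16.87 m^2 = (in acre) 7.845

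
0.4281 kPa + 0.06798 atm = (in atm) 0.07221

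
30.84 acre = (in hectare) 12.48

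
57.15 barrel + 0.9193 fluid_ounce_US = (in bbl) 57.15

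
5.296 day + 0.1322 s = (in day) 5.296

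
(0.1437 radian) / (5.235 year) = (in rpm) 8.312e-09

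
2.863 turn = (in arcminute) 6.184e+04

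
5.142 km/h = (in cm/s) 142.8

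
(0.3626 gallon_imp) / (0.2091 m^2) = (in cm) 0.7883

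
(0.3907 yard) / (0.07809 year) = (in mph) 3.245e-07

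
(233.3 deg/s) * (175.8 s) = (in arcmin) 2.461e+06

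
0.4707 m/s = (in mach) 0.001382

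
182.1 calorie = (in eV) 4.755e+21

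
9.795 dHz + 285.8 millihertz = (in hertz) 1.265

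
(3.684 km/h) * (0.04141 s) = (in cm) 4.238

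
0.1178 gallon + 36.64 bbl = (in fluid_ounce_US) 1.97e+05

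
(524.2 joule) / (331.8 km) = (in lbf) 0.0003552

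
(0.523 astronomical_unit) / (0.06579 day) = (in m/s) 1.376e+07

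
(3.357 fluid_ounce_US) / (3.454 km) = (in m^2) 2.874e-08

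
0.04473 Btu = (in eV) 2.946e+20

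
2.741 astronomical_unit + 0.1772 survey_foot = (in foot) 1.345e+12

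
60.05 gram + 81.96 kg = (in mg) 8.202e+07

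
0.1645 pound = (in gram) 74.62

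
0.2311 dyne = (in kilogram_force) 2.357e-07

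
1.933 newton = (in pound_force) 0.4346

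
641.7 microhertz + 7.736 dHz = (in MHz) 7.742e-07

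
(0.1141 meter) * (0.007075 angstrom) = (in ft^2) 8.689e-13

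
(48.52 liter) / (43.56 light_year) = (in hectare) 1.177e-23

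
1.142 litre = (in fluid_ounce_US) 38.62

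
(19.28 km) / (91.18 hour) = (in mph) 0.1314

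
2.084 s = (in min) 0.03473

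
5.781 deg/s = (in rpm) 0.9635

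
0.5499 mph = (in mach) 0.000722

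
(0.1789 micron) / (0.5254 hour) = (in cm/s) 9.458e-09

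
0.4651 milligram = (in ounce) 1.641e-05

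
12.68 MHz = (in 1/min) 7.608e+08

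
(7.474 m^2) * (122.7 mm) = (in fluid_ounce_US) 3.101e+04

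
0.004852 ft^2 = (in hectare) 4.508e-08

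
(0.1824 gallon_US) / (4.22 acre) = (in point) 0.0001146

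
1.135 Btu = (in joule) 1197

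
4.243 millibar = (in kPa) 0.4243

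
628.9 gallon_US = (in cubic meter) 2.381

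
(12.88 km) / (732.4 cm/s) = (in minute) 29.31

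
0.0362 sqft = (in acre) 8.31e-07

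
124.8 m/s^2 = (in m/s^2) 124.8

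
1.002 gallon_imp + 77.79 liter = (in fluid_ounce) 2784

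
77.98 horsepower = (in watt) 5.815e+04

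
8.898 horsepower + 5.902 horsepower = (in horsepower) 14.8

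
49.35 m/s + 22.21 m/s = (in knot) 139.1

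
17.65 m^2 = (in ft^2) 190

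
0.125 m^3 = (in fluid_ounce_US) 4227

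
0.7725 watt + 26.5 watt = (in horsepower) 0.03657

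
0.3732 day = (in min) 537.4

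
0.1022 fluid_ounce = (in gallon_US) 0.0007984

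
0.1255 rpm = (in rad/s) 0.01314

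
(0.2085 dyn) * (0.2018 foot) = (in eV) 8.004e+11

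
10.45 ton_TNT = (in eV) 2.729e+29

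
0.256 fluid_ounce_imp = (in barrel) 4.575e-05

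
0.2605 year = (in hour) 2282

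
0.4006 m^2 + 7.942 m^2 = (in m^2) 8.343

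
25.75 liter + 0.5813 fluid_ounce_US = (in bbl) 0.1621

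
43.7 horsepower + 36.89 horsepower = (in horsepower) 80.59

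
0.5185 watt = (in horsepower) 0.0006953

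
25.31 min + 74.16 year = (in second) 2.339e+09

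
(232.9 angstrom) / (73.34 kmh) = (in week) 1.89e-15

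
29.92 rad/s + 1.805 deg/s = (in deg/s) 1716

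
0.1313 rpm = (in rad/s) 0.01375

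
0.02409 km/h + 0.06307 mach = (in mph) 48.05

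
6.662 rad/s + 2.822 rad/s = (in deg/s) 543.4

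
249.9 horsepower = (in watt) 1.864e+05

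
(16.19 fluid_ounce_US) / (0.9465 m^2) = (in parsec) 1.639e-20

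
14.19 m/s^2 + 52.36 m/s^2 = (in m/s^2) 66.55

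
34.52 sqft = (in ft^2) 34.52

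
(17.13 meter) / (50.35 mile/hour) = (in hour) 0.0002114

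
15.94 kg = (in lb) 35.14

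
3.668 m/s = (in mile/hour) 8.205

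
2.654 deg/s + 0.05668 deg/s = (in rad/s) 0.04731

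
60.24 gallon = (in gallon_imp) 50.16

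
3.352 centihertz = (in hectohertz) 0.0003352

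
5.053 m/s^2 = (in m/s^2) 5.053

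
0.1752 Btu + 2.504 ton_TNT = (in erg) 1.048e+17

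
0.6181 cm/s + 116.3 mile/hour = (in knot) 101.1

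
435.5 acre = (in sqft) 1.897e+07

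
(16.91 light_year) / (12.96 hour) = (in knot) 6.665e+12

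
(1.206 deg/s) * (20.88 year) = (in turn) 2.206e+06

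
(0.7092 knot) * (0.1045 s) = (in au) 2.549e-13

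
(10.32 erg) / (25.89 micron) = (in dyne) 3986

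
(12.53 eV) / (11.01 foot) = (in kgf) 6.1e-20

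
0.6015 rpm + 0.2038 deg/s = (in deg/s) 3.813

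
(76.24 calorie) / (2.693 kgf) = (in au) 8.074e-11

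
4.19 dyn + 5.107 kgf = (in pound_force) 11.26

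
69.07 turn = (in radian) 434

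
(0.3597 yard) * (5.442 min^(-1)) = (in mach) 8.761e-05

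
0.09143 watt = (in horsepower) 0.0001226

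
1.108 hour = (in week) 0.006595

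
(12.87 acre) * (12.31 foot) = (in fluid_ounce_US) 6.608e+09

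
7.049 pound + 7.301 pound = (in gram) 6509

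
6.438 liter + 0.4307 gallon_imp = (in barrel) 0.05281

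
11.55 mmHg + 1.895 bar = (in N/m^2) 1.91e+05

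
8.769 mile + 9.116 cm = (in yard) 1.543e+04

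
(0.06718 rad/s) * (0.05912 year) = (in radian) 1.253e+05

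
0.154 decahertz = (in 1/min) 92.4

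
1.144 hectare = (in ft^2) 1.231e+05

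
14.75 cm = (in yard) 0.1613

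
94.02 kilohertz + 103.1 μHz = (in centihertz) 9.402e+06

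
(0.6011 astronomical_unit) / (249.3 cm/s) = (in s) 3.607e+10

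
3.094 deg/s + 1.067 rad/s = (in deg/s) 64.23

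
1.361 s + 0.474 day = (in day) 0.474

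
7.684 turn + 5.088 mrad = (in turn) 7.685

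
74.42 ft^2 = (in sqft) 74.42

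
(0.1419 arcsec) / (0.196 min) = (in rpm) 5.586e-07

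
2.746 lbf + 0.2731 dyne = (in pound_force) 2.746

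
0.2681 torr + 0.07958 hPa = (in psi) 0.006338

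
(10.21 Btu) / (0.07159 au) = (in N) 1.006e-06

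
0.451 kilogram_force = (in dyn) 4.423e+05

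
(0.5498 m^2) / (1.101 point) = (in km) 1.416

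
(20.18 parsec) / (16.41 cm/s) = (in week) 6.274e+12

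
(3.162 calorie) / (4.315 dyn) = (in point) 8.691e+08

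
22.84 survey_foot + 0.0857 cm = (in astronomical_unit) 4.654e-11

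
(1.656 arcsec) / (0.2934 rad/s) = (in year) 8.677e-13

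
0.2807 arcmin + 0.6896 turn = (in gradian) 275.8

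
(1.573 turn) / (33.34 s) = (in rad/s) 0.2964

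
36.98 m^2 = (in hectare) 0.003698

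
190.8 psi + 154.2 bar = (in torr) 1.255e+05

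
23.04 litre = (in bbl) 0.1449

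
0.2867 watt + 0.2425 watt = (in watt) 0.5292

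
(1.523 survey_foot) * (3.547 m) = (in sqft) 17.72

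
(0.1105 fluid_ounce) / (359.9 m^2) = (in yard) 9.93e-09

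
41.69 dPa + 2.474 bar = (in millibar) 2474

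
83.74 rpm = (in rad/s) 8.769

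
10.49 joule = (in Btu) 0.009943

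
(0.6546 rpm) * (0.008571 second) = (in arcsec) 121.2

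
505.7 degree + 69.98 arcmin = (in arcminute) 3.041e+04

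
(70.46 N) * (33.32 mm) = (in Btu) 0.002225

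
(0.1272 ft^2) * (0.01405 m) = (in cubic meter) 0.000166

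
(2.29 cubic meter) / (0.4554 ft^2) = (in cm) 5413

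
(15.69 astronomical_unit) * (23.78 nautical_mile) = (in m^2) 1.034e+17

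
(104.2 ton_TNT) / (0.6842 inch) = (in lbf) 5.64e+12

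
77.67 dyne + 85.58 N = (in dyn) 8.558e+06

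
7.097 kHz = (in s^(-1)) 7097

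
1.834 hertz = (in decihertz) 18.34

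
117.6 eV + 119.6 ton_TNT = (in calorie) 1.196e+11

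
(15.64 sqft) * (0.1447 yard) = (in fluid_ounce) 6501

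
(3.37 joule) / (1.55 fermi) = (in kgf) 2.217e+14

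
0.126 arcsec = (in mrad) 0.0006109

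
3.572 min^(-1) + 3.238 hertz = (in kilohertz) 0.003298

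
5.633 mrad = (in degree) 0.3227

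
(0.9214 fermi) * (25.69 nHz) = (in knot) 4.601e-23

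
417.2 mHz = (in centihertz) 41.72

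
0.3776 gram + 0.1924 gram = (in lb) 0.001257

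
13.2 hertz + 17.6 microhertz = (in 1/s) 13.2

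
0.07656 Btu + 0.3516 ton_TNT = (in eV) 9.182e+27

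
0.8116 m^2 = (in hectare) 8.116e-05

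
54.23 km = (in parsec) 1.757e-12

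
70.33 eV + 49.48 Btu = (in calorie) 1.248e+04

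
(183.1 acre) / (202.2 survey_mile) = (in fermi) 2.277e+15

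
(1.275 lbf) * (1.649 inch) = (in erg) 2.375e+06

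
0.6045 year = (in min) 3.177e+05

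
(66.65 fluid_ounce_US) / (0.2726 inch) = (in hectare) 2.847e-05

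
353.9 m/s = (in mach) 1.039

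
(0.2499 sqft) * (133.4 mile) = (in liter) 4.984e+06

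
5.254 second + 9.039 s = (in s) 14.29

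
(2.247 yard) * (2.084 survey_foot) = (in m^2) 1.305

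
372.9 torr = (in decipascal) 4.972e+05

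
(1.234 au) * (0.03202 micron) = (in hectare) 0.5911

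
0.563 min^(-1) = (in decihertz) 0.09383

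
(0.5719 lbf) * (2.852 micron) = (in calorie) 1.734e-06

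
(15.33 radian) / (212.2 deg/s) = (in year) 1.313e-07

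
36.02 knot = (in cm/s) 1853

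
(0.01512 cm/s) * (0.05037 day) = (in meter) 0.658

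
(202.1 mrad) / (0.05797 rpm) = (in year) 1.056e-06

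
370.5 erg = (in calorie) 8.855e-06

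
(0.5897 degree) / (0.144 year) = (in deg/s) 1.299e-07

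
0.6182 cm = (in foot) 0.02028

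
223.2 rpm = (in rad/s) 23.37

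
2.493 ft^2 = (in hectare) 2.316e-05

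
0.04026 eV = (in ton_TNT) 1.542e-30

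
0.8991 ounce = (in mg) 2.549e+04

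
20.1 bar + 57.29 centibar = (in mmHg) 1.551e+04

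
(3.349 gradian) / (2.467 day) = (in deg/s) 1.414e-05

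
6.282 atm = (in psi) 92.32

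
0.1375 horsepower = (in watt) 102.5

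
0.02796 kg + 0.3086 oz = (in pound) 0.08093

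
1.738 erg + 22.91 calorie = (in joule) 95.86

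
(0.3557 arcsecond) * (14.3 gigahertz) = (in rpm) 2.355e+05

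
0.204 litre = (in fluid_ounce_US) 6.898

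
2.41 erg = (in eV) 1.504e+12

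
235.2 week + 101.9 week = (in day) 2360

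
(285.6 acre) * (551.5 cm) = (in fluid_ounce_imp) 2.243e+11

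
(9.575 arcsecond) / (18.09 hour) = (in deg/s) 4.084e-08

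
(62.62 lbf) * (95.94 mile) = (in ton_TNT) 0.01028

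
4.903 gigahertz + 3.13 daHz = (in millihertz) 4.903e+12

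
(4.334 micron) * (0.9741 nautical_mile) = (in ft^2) 0.08416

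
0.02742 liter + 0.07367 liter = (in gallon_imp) 0.02224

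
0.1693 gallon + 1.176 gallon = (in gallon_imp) 1.12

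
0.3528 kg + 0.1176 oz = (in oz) 12.56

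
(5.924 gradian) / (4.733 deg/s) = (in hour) 0.0003129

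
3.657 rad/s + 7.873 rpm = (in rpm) 42.79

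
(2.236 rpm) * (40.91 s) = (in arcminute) 3.293e+04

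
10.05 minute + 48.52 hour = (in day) 2.029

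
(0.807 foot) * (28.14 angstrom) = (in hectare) 6.922e-14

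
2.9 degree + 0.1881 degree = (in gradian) 3.431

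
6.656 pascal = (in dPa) 66.56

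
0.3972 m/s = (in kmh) 1.43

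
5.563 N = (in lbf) 1.251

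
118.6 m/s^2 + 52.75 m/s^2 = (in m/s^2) 171.3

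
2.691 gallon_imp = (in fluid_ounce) 413.7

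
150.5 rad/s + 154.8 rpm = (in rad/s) 166.7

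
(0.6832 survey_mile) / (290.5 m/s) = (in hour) 0.001051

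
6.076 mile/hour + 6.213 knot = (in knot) 11.49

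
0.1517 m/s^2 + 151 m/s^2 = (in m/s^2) 151.2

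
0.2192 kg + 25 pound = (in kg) 11.56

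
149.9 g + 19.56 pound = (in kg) 9.022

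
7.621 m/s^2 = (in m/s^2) 7.621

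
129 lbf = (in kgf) 58.51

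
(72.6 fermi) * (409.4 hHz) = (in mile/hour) 6.649e-09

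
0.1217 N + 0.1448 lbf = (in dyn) 7.658e+04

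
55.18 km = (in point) 1.564e+08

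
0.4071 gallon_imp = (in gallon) 0.4889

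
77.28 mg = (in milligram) 77.28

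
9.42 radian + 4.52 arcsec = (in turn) 1.499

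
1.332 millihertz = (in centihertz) 0.1332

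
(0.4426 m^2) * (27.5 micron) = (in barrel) 7.656e-05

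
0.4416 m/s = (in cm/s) 44.16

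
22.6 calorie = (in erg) 9.456e+08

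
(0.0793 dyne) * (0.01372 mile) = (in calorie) 4.185e-06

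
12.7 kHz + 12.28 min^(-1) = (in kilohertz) 12.7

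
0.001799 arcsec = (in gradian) 5.552e-07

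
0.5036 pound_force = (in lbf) 0.5036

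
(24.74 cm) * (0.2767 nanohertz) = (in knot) 1.331e-10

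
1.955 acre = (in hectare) 0.7912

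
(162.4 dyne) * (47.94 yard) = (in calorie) 0.01701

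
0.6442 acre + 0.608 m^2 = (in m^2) 2608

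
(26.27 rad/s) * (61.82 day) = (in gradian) 8.933e+09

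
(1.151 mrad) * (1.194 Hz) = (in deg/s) 0.07874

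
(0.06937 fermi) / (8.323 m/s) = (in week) 1.378e-23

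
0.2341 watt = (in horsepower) 0.0003139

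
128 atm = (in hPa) 1.297e+05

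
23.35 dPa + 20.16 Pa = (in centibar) 0.0225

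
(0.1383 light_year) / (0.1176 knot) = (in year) 6.858e+08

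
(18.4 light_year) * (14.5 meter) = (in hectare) 2.524e+14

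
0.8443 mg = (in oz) 2.978e-05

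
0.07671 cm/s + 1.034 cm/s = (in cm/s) 1.111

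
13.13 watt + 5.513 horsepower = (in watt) 4124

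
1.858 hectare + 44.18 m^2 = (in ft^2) 2.005e+05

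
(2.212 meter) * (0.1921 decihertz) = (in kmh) 0.153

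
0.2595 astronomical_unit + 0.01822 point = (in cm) 3.882e+12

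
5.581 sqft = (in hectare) 5.185e-05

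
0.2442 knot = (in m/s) 0.1256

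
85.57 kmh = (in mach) 0.06981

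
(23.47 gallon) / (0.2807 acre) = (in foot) 0.0002566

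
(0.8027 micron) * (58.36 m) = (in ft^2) 0.0005042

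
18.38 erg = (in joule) 1.838e-06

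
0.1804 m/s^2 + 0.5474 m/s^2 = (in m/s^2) 0.7278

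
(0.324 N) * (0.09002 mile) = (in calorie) 11.22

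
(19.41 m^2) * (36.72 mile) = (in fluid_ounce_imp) 4.037e+10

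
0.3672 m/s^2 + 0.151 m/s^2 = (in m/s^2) 0.5182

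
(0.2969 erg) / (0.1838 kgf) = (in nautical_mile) 8.894e-12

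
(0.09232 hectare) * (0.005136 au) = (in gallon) 1.874e+14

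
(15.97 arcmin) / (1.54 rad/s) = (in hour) 8.379e-07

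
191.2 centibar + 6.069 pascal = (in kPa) 191.2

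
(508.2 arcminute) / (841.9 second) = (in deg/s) 0.01006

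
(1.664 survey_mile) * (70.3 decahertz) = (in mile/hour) 4.211e+06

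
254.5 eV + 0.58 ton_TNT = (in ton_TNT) 0.58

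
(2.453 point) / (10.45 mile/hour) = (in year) 5.874e-12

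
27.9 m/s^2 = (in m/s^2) 27.9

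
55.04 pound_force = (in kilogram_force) 24.97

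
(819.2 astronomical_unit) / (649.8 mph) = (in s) 4.219e+11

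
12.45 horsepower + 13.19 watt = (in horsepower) 12.47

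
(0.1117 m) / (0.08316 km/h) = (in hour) 0.001343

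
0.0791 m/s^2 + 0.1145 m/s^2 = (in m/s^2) 0.1936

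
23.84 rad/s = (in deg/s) 1366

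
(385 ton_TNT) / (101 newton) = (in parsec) 5.169e-07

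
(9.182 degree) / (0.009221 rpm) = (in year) 5.263e-06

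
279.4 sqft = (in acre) 0.006414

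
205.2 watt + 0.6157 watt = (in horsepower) 0.276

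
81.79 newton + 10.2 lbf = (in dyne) 1.272e+07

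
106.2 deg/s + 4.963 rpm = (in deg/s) 136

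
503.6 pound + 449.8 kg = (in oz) 2.392e+04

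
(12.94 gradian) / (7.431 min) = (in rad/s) 0.0004559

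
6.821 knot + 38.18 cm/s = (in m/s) 3.891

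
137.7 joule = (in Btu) 0.1305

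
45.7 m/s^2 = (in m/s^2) 45.7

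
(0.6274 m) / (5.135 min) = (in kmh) 0.007331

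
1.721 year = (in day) 628.2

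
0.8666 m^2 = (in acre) 0.0002141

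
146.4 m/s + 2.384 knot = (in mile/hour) 330.2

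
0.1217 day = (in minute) 175.2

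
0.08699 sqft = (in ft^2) 0.08699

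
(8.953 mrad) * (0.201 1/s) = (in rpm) 0.01718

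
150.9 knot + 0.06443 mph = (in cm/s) 7766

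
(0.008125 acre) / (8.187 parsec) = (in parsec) 4.218e-33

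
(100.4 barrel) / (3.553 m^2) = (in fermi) 4.493e+15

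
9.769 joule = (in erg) 9.769e+07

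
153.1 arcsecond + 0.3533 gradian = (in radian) 0.006292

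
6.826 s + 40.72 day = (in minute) 5.864e+04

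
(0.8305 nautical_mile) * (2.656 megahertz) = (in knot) 7.941e+09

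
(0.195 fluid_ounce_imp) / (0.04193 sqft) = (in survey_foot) 0.004666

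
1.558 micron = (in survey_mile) 9.681e-10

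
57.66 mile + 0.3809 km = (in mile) 57.9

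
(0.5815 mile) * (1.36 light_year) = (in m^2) 1.204e+19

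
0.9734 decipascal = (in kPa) 9.734e-05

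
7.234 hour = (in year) 0.0008258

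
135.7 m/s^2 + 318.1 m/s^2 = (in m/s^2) 453.8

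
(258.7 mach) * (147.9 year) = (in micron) 4.109e+20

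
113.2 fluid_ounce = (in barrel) 0.02106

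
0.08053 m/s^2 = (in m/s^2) 0.08053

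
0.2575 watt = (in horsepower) 0.0003453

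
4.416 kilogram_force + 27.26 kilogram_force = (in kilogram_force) 31.68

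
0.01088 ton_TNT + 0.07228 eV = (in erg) 4.552e+14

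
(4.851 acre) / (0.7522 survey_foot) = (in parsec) 2.775e-12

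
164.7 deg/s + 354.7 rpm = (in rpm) 382.1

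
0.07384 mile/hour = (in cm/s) 3.301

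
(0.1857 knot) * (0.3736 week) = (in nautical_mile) 11.66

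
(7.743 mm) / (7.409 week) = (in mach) 5.075e-12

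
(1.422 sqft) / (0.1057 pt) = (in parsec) 1.148e-13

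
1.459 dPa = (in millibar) 0.001459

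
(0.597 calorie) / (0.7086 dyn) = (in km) 352.5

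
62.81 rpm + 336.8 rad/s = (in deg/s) 1.967e+04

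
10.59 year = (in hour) 9.277e+04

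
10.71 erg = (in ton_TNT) 2.56e-16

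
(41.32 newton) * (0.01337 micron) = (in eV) 3.448e+12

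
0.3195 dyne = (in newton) 3.195e-06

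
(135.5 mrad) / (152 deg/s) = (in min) 0.0008513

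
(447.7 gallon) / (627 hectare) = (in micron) 0.2703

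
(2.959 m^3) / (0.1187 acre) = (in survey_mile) 3.828e-06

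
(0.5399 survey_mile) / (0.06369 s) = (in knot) 2.652e+04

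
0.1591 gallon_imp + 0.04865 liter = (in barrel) 0.004855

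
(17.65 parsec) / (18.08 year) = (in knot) 1.857e+09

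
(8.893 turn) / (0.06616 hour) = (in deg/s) 13.44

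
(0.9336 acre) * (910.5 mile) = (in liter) 5.536e+12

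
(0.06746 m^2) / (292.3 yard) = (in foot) 0.0008281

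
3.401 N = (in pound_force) 0.7646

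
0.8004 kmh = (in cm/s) 22.23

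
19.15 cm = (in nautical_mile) 0.0001034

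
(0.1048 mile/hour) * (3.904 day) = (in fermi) 1.58e+19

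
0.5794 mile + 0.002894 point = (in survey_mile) 0.5794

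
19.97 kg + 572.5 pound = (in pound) 616.5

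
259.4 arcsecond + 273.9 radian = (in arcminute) 9.416e+05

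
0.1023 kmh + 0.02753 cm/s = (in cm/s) 2.869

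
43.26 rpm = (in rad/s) 4.53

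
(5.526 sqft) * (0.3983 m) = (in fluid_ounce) 6914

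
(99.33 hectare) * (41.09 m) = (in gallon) 1.078e+10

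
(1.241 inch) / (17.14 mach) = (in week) 8.93e-12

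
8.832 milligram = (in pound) 1.947e-05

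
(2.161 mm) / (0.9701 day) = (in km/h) 9.282e-08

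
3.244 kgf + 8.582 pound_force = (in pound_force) 15.73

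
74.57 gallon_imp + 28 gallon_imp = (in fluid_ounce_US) 1.577e+04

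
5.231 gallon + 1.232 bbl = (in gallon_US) 56.97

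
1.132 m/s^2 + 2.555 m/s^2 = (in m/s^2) 3.687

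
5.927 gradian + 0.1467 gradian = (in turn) 0.01518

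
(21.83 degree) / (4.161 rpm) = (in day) 1.012e-05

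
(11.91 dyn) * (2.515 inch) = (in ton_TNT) 1.818e-15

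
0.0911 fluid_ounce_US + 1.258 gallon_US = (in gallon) 1.259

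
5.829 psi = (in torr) 301.4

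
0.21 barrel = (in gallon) 8.82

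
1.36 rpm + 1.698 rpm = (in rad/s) 0.3202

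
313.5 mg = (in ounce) 0.01106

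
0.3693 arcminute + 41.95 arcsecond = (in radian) 0.0003108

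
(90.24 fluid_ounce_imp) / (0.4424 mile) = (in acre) 8.899e-10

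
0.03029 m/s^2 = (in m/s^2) 0.03029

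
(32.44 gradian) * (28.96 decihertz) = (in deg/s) 84.55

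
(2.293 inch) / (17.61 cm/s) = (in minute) 0.005512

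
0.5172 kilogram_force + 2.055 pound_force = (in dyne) 1.421e+06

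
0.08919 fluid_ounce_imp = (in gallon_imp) 0.0005574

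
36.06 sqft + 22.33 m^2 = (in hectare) 0.002568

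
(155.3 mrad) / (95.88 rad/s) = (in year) 5.136e-11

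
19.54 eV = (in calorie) 7.482e-19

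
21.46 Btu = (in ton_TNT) 5.411e-06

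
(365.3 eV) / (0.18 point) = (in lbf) 2.072e-13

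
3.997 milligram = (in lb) 8.812e-06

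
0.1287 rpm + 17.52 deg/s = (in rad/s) 0.3193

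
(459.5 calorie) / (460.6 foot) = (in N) 13.69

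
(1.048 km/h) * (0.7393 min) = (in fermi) 1.291e+16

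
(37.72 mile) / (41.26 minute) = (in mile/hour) 54.85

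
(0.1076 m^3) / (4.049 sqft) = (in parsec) 9.27e-18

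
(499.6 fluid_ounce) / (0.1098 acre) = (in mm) 0.03325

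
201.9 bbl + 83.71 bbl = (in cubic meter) 45.41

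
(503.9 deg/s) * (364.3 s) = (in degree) 1.836e+05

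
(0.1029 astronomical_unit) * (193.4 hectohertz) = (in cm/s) 2.977e+16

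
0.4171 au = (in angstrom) 6.24e+20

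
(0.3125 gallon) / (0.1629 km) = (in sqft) 7.816e-05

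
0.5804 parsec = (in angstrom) 1.791e+26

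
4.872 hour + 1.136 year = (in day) 414.8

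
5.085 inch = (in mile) 8.026e-05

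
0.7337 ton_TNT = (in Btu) 2.91e+06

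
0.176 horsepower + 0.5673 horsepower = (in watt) 554.3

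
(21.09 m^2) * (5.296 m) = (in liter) 1.117e+05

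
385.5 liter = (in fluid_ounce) 1.304e+04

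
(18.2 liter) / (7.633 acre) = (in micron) 0.5892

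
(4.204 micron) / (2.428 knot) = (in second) 3.366e-06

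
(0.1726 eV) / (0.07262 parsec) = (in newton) 1.234e-35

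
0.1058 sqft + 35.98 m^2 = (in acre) 0.008893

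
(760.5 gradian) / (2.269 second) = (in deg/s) 301.7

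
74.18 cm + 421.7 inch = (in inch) 450.9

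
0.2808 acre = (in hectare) 0.1136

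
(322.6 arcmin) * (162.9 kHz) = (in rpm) 1.46e+05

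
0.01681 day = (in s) 1452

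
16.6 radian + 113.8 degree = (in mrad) 1.859e+04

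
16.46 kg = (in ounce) 580.6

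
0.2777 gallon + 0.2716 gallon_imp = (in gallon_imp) 0.5028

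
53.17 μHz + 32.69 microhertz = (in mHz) 0.08586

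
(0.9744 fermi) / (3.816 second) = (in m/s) 2.553e-16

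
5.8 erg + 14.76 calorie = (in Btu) 0.05853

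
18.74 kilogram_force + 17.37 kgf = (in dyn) 3.541e+07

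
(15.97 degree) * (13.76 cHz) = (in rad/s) 0.03835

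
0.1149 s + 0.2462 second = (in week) 5.971e-07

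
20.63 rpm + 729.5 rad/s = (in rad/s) 731.7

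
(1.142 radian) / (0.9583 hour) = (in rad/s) 0.000331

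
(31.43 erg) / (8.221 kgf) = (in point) 0.0001105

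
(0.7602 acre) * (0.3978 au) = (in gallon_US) 4.836e+16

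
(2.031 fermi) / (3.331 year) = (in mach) 5.678e-26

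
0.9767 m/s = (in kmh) 3.516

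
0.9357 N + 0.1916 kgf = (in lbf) 0.6328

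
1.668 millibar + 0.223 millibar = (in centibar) 0.1891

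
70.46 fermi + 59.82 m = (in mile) 0.03717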